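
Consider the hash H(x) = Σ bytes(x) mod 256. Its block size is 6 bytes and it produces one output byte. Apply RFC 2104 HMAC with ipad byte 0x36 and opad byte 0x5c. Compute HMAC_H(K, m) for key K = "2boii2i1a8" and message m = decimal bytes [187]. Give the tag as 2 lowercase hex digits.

Key "2boii2i1a8" = 32 62 6f 69 69 32 69 31 61 38 is 10 bytes > B = 6, so hash it first: H(key) = 3a, then zero-pad to 6 bytes: K' = 3a 00 00 00 00 00.
K' ⊕ ipad = 0c 36 36 36 36 36.  K' ⊕ opad = 66 5c 5c 5c 5c 5c.
Inner input = (K'⊕ipad) ∥ m = 0c 36 36 36 36 36 ∥ bb.
Inner hash: sum = 12+54+54+54+54+54+187 = 469; mod 256 = 213 → d5.
Outer input = (K'⊕opad) ∥ inner = 66 5c 5c 5c 5c 5c ∥ d5.
Outer hash (tag): sum = 102+92+92+92+92+92+213 = 775; mod 256 = 7 → 07.

07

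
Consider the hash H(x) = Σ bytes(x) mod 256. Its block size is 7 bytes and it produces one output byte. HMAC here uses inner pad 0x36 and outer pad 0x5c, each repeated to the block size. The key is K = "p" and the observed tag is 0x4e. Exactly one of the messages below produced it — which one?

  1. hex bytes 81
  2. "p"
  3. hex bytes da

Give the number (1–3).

Key "p" = 70 is 1 byte ≤ B = 7; zero-pad to 7 bytes: K' = 70 00 00 00 00 00 00.
K' ⊕ ipad = 46 36 36 36 36 36 36; K' ⊕ opad = 2c 5c 5c 5c 5c 5c 5c.
m1: inner = H(46 36 36 36 36 36 36 81) = 0b; tag = H(2c 5c 5c 5c 5c 5c 5c 0b) = 5f
m2: inner = H(46 36 36 36 36 36 36 70) = fa; tag = H(2c 5c 5c 5c 5c 5c 5c fa) = 4e ← matches
m3: inner = H(46 36 36 36 36 36 36 da) = 64; tag = H(2c 5c 5c 5c 5c 5c 5c 64) = b8

2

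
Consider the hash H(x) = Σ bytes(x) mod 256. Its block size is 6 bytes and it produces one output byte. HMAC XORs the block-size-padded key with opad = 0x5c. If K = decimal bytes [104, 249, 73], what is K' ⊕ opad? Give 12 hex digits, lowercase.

Key decimal bytes [104, 249, 73] = 68 f9 49 is 3 bytes ≤ B = 6; zero-pad to 6 bytes: K' = 68 f9 49 00 00 00.
XOR each byte with 0x5c: 68⊕5c=34, f9⊕5c=a5, 49⊕5c=15, 00⊕5c=5c, 00⊕5c=5c, 00⊕5c=5c.

34a5155c5c5c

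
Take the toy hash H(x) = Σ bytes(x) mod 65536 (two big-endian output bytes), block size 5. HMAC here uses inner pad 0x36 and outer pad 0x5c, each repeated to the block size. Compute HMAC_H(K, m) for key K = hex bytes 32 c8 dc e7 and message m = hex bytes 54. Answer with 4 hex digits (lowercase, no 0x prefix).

02e3

Key hex bytes 32 c8 dc e7 is 4 bytes ≤ B = 5; zero-pad to 5 bytes: K' = 32 c8 dc e7 00.
K' ⊕ ipad = 04 fe ea d1 36.  K' ⊕ opad = 6e 94 80 bb 5c.
Inner input = (K'⊕ipad) ∥ m = 04 fe ea d1 36 ∥ 54.
Inner hash: sum = 4+254+234+209+54+84 = 839 → 03 47.
Outer input = (K'⊕opad) ∥ inner = 6e 94 80 bb 5c ∥ 03 47.
Outer hash (tag): sum = 110+148+128+187+92+3+71 = 739 → 02 e3.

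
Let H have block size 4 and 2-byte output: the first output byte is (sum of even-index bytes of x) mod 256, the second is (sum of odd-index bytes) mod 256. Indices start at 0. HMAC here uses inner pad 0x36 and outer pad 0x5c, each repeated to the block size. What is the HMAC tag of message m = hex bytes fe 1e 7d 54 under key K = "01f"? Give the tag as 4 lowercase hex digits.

7778

Key "01f" = 30 31 66 is 3 bytes ≤ B = 4; zero-pad to 4 bytes: K' = 30 31 66 00.
K' ⊕ ipad = 06 07 50 36.  K' ⊕ opad = 6c 6d 3a 5c.
Inner input = (K'⊕ipad) ∥ m = 06 07 50 36 ∥ fe 1e 7d 54.
Inner hash: even-index sum = 465 mod 256 = 209; odd-index sum = 175 mod 256 = 175 → d1 af.
Outer input = (K'⊕opad) ∥ inner = 6c 6d 3a 5c ∥ d1 af.
Outer hash (tag): even-index sum = 375 mod 256 = 119; odd-index sum = 376 mod 256 = 120 → 77 78.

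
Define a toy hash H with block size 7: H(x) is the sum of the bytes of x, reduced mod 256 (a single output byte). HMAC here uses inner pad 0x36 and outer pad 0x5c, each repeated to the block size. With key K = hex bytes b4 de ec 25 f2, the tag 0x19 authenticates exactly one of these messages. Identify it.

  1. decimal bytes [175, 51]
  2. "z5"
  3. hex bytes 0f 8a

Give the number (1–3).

3

Key hex bytes b4 de ec 25 f2 is 5 bytes ≤ B = 7; zero-pad to 7 bytes: K' = b4 de ec 25 f2 00 00.
K' ⊕ ipad = 82 e8 da 13 c4 36 36; K' ⊕ opad = e8 82 b0 79 ae 5c 5c.
m1: inner = H(82 e8 da 13 c4 36 36 af 33) = 69; tag = H(e8 82 b0 79 ae 5c 5c 69) = 62
m2: inner = H(82 e8 da 13 c4 36 36 7a 35) = 36; tag = H(e8 82 b0 79 ae 5c 5c 36) = 2f
m3: inner = H(82 e8 da 13 c4 36 36 0f 8a) = 20; tag = H(e8 82 b0 79 ae 5c 5c 20) = 19 ← matches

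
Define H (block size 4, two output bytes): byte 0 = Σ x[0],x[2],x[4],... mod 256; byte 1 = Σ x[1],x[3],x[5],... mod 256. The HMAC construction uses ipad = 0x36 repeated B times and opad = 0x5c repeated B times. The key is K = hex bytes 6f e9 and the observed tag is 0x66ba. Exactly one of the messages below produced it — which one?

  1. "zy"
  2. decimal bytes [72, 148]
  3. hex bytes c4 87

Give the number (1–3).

2

Key hex bytes 6f e9 is 2 bytes ≤ B = 4; zero-pad to 4 bytes: K' = 6f e9 00 00.
K' ⊕ ipad = 59 df 36 36; K' ⊕ opad = 33 b5 5c 5c.
m1: inner = H(59 df 36 36 7a 79) = 09 8e; tag = H(33 b5 5c 5c 09 8e) = 989f
m2: inner = H(59 df 36 36 48 94) = d7 a9; tag = H(33 b5 5c 5c d7 a9) = 66ba ← matches
m3: inner = H(59 df 36 36 c4 87) = 53 9c; tag = H(33 b5 5c 5c 53 9c) = e2ad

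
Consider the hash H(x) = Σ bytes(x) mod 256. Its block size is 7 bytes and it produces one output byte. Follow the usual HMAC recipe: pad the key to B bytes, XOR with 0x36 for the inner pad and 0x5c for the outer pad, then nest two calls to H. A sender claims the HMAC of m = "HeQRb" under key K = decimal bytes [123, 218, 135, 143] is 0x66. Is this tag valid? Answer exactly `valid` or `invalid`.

Key decimal bytes [123, 218, 135, 143] = 7b da 87 8f is 4 bytes ≤ B = 7; zero-pad to 7 bytes: K' = 7b da 87 8f 00 00 00.
K' ⊕ ipad = 4d ec b1 b9 36 36 36; K' ⊕ opad = 27 86 db d3 5c 5c 5c.
Inner hash: sum = 77+236+177+185+54+54+54+72+101+81+82+98 = 1271; mod 256 = 247 → f7.
Outer hash (recomputed tag): sum = 39+134+219+211+92+92+92+247 = 1126; mod 256 = 102 → 66.
Recomputed tag = 66; claimed = 66 → match.

valid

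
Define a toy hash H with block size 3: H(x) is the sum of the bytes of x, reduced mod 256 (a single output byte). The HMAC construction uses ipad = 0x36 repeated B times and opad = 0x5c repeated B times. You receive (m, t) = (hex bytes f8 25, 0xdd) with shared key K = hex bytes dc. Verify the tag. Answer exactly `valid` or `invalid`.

invalid

Key hex bytes dc is 1 byte ≤ B = 3; zero-pad to 3 bytes: K' = dc 00 00.
K' ⊕ ipad = ea 36 36; K' ⊕ opad = 80 5c 5c.
Inner hash: sum = 234+54+54+248+37 = 627; mod 256 = 115 → 73.
Outer hash (recomputed tag): sum = 128+92+92+115 = 427; mod 256 = 171 → ab.
Recomputed tag = ab; claimed = dd → mismatch.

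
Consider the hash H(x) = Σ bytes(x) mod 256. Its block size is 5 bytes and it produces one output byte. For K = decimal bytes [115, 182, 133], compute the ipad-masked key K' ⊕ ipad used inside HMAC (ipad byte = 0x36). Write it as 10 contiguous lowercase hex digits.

4580b33636

Key decimal bytes [115, 182, 133] = 73 b6 85 is 3 bytes ≤ B = 5; zero-pad to 5 bytes: K' = 73 b6 85 00 00.
XOR each byte with 0x36: 73⊕36=45, b6⊕36=80, 85⊕36=b3, 00⊕36=36, 00⊕36=36.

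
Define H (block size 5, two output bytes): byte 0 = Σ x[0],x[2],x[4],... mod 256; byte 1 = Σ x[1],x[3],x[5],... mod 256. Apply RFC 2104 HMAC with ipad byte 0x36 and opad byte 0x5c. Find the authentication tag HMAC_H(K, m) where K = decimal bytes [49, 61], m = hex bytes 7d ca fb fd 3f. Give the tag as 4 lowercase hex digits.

1df7

Key decimal bytes [49, 61] = 31 3d is 2 bytes ≤ B = 5; zero-pad to 5 bytes: K' = 31 3d 00 00 00.
K' ⊕ ipad = 07 0b 36 36 36.  K' ⊕ opad = 6d 61 5c 5c 5c.
Inner input = (K'⊕ipad) ∥ m = 07 0b 36 36 36 ∥ 7d ca fb fd 3f.
Inner hash: even-index sum = 570 mod 256 = 58; odd-index sum = 504 mod 256 = 248 → 3a f8.
Outer input = (K'⊕opad) ∥ inner = 6d 61 5c 5c 5c ∥ 3a f8.
Outer hash (tag): even-index sum = 541 mod 256 = 29; odd-index sum = 247 mod 256 = 247 → 1d f7.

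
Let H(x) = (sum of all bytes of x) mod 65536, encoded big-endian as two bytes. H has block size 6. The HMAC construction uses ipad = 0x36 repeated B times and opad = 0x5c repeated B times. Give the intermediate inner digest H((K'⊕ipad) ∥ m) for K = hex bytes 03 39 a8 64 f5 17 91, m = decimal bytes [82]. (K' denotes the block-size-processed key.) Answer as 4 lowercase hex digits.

Key hex bytes 03 39 a8 64 f5 17 91 is 7 bytes > B = 6, so hash it first: H(key) = 02 e5, then zero-pad to 6 bytes: K' = 02 e5 00 00 00 00.
K' ⊕ ipad = 34 d3 36 36 36 36.
Inner input = 34 d3 36 36 36 36 ∥ 52.
Inner hash: sum = 52+211+54+54+54+54+82 = 561 → 02 31.

0231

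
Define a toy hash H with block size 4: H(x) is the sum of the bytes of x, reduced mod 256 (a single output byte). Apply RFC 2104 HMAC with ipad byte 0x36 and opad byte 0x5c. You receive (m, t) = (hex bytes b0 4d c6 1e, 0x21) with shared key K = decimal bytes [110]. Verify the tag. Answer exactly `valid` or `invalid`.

Key decimal bytes [110] = 6e is 1 byte ≤ B = 4; zero-pad to 4 bytes: K' = 6e 00 00 00.
K' ⊕ ipad = 58 36 36 36; K' ⊕ opad = 32 5c 5c 5c.
Inner hash: sum = 88+54+54+54+176+77+198+30 = 731; mod 256 = 219 → db.
Outer hash (recomputed tag): sum = 50+92+92+92+219 = 545; mod 256 = 33 → 21.
Recomputed tag = 21; claimed = 21 → match.

valid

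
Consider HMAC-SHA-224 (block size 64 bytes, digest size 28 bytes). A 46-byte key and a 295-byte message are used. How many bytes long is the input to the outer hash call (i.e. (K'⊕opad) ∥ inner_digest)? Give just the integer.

Key is 46 ≤ 64 bytes, zero-padded: |K'| = 64.
Outer input = (K'⊕opad) ∥ H(inner) → 64 + 28 = 92 bytes.

92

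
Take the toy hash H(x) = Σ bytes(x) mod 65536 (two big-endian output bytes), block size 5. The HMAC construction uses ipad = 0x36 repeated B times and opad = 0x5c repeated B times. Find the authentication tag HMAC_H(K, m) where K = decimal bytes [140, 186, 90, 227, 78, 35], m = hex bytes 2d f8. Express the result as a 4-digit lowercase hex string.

02d9

Key decimal bytes [140, 186, 90, 227, 78, 35] = 8c ba 5a e3 4e 23 is 6 bytes > B = 5, so hash it first: H(key) = 02 f4, then zero-pad to 5 bytes: K' = 02 f4 00 00 00.
K' ⊕ ipad = 34 c2 36 36 36.  K' ⊕ opad = 5e a8 5c 5c 5c.
Inner input = (K'⊕ipad) ∥ m = 34 c2 36 36 36 ∥ 2d f8.
Inner hash: sum = 52+194+54+54+54+45+248 = 701 → 02 bd.
Outer input = (K'⊕opad) ∥ inner = 5e a8 5c 5c 5c ∥ 02 bd.
Outer hash (tag): sum = 94+168+92+92+92+2+189 = 729 → 02 d9.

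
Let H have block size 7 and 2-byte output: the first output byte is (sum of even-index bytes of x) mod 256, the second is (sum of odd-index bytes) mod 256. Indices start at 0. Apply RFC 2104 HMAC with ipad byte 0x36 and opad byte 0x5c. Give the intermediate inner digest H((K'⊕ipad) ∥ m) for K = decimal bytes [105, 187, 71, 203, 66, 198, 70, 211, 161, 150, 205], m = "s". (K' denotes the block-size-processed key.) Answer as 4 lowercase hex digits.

Key decimal bytes [105, 187, 71, 203, 66, 198, 70, 211, 161, 150, 205] = 69 bb 47 cb 42 c6 46 d3 a1 96 cd is 11 bytes > B = 7, so hash it first: H(key) = a6 b5, then zero-pad to 7 bytes: K' = a6 b5 00 00 00 00 00.
K' ⊕ ipad = 90 83 36 36 36 36 36.
Inner input = 90 83 36 36 36 36 36 ∥ 73.
Inner hash: even-index sum = 306 mod 256 = 50; odd-index sum = 354 mod 256 = 98 → 32 62.

3262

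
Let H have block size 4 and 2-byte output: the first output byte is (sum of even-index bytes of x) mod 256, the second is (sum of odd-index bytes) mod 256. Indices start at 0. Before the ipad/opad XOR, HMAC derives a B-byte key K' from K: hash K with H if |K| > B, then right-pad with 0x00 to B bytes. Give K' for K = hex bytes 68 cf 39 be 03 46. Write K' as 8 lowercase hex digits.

a4d30000

|K| = 6 > B = 4, so first hash the key.
H(K): even-index sum = 164 mod 256 = 164; odd-index sum = 467 mod 256 = 211 → a4 d3.
Zero-pad H(K) = a4 d3 to 4 bytes: K' = a4 d3 00 00.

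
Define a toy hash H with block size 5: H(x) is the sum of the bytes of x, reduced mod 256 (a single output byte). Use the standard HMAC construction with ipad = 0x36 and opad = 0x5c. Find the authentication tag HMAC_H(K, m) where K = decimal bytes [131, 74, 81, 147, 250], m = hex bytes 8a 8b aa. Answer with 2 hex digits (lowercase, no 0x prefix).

3f

Key decimal bytes [131, 74, 81, 147, 250] = 83 4a 51 93 fa is exactly B = 5 bytes: K' = 83 4a 51 93 fa.
K' ⊕ ipad = b5 7c 67 a5 cc.  K' ⊕ opad = df 16 0d cf a6.
Inner input = (K'⊕ipad) ∥ m = b5 7c 67 a5 cc ∥ 8a 8b aa.
Inner hash: sum = 181+124+103+165+204+138+139+170 = 1224; mod 256 = 200 → c8.
Outer input = (K'⊕opad) ∥ inner = df 16 0d cf a6 ∥ c8.
Outer hash (tag): sum = 223+22+13+207+166+200 = 831; mod 256 = 63 → 3f.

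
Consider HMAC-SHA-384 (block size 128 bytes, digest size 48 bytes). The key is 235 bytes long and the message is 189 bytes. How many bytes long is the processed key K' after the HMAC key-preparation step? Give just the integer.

128

Key is 235 > 128 bytes, so it is hashed to 48 bytes then zero-padded to 128: |K'| = 128.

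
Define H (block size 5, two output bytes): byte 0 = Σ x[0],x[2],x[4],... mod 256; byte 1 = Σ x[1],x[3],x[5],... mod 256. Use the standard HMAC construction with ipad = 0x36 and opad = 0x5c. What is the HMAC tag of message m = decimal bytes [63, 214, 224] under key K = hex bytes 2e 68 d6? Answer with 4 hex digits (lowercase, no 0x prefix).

Key hex bytes 2e 68 d6 is 3 bytes ≤ B = 5; zero-pad to 5 bytes: K' = 2e 68 d6 00 00.
K' ⊕ ipad = 18 5e e0 36 36.  K' ⊕ opad = 72 34 8a 5c 5c.
Inner input = (K'⊕ipad) ∥ m = 18 5e e0 36 36 ∥ 3f d6 e0.
Inner hash: even-index sum = 516 mod 256 = 4; odd-index sum = 435 mod 256 = 179 → 04 b3.
Outer input = (K'⊕opad) ∥ inner = 72 34 8a 5c 5c ∥ 04 b3.
Outer hash (tag): even-index sum = 523 mod 256 = 11; odd-index sum = 148 mod 256 = 148 → 0b 94.

0b94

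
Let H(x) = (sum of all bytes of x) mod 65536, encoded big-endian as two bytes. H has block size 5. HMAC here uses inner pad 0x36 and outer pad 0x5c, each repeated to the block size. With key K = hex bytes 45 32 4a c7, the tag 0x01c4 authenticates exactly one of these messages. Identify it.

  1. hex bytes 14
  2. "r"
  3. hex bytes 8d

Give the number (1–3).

1

Key hex bytes 45 32 4a c7 is 4 bytes ≤ B = 5; zero-pad to 5 bytes: K' = 45 32 4a c7 00.
K' ⊕ ipad = 73 04 7c f1 36; K' ⊕ opad = 19 6e 16 9b 5c.
m1: inner = H(73 04 7c f1 36 14) = 02 2e; tag = H(19 6e 16 9b 5c 02 2e) = 01c4 ← matches
m2: inner = H(73 04 7c f1 36 72) = 02 8c; tag = H(19 6e 16 9b 5c 02 8c) = 0222
m3: inner = H(73 04 7c f1 36 8d) = 02 a7; tag = H(19 6e 16 9b 5c 02 a7) = 023d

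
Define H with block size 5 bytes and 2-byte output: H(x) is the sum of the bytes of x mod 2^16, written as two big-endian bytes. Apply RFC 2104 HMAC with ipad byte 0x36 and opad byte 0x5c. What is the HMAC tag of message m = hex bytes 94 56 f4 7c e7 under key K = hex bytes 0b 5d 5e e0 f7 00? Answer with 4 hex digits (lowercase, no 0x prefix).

02f9

Key hex bytes 0b 5d 5e e0 f7 00 is 6 bytes > B = 5, so hash it first: H(key) = 02 9d, then zero-pad to 5 bytes: K' = 02 9d 00 00 00.
K' ⊕ ipad = 34 ab 36 36 36.  K' ⊕ opad = 5e c1 5c 5c 5c.
Inner input = (K'⊕ipad) ∥ m = 34 ab 36 36 36 ∥ 94 56 f4 7c e7.
Inner hash: sum = 52+171+54+54+54+148+86+244+124+231 = 1218 → 04 c2.
Outer input = (K'⊕opad) ∥ inner = 5e c1 5c 5c 5c ∥ 04 c2.
Outer hash (tag): sum = 94+193+92+92+92+4+194 = 761 → 02 f9.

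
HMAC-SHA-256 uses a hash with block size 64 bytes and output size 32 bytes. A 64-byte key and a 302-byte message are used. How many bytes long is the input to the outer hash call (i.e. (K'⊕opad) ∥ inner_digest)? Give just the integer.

96

Key is 64 ≤ 64 bytes, zero-padded: |K'| = 64.
Outer input = (K'⊕opad) ∥ H(inner) → 64 + 32 = 96 bytes.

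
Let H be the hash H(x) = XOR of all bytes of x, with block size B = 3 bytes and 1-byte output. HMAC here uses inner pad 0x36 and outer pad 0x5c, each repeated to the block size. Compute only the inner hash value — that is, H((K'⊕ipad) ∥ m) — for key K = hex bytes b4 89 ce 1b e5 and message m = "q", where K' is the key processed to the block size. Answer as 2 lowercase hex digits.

4a

Key hex bytes b4 89 ce 1b e5 is 5 bytes > B = 3, so hash it first: H(key) = 0d, then zero-pad to 3 bytes: K' = 0d 00 00.
K' ⊕ ipad = 3b 36 36.
Inner input = 3b 36 36 ∥ 71.
Inner hash: XOR 3b⊕36⊕36⊕71 = 4a.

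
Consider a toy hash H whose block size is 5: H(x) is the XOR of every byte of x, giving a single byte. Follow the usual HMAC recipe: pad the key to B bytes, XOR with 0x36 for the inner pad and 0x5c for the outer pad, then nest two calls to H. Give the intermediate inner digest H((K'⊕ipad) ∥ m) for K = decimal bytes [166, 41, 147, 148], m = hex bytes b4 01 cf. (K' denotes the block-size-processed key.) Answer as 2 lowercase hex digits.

c4

Key decimal bytes [166, 41, 147, 148] = a6 29 93 94 is 4 bytes ≤ B = 5; zero-pad to 5 bytes: K' = a6 29 93 94 00.
K' ⊕ ipad = 90 1f a5 a2 36.
Inner input = 90 1f a5 a2 36 ∥ b4 01 cf.
Inner hash: XOR 90⊕1f⊕a5⊕a2⊕36⊕b4⊕01⊕cf = c4.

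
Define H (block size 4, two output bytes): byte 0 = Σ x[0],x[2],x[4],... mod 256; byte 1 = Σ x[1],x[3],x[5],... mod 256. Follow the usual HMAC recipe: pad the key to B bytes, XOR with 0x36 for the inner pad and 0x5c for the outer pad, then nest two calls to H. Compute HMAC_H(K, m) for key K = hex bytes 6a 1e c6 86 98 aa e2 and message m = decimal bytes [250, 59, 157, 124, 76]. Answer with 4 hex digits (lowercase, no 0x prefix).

Key hex bytes 6a 1e c6 86 98 aa e2 is 7 bytes > B = 4, so hash it first: H(key) = aa 4e, then zero-pad to 4 bytes: K' = aa 4e 00 00.
K' ⊕ ipad = 9c 78 36 36.  K' ⊕ opad = f6 12 5c 5c.
Inner input = (K'⊕ipad) ∥ m = 9c 78 36 36 ∥ fa 3b 9d 7c 4c.
Inner hash: even-index sum = 693 mod 256 = 181; odd-index sum = 357 mod 256 = 101 → b5 65.
Outer input = (K'⊕opad) ∥ inner = f6 12 5c 5c ∥ b5 65.
Outer hash (tag): even-index sum = 519 mod 256 = 7; odd-index sum = 211 mod 256 = 211 → 07 d3.

07d3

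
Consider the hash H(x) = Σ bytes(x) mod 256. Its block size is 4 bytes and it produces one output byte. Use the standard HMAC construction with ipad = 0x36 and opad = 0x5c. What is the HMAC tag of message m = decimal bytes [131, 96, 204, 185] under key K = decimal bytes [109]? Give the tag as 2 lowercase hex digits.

aa

Key decimal bytes [109] = 6d is 1 byte ≤ B = 4; zero-pad to 4 bytes: K' = 6d 00 00 00.
K' ⊕ ipad = 5b 36 36 36.  K' ⊕ opad = 31 5c 5c 5c.
Inner input = (K'⊕ipad) ∥ m = 5b 36 36 36 ∥ 83 60 cc b9.
Inner hash: sum = 91+54+54+54+131+96+204+185 = 869; mod 256 = 101 → 65.
Outer input = (K'⊕opad) ∥ inner = 31 5c 5c 5c ∥ 65.
Outer hash (tag): sum = 49+92+92+92+101 = 426; mod 256 = 170 → aa.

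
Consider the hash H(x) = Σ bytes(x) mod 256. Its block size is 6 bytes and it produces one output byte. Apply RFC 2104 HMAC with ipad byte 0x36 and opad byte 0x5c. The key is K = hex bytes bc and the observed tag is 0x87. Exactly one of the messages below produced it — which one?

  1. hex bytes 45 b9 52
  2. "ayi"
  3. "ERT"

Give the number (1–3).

Key hex bytes bc is 1 byte ≤ B = 6; zero-pad to 6 bytes: K' = bc 00 00 00 00 00.
K' ⊕ ipad = 8a 36 36 36 36 36; K' ⊕ opad = e0 5c 5c 5c 5c 5c.
m1: inner = H(8a 36 36 36 36 36 45 b9 52) = e8; tag = H(e0 5c 5c 5c 5c 5c e8) = 94
m2: inner = H(8a 36 36 36 36 36 61 79 69) = db; tag = H(e0 5c 5c 5c 5c 5c db) = 87 ← matches
m3: inner = H(8a 36 36 36 36 36 45 52 54) = 83; tag = H(e0 5c 5c 5c 5c 5c 83) = 2f

2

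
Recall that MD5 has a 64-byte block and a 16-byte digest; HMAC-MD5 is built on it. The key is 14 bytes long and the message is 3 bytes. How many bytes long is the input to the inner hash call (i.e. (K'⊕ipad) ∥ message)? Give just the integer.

Key is 14 ≤ 64 bytes, zero-padded: |K'| = 64.
Inner input = (K'⊕ipad) ∥ m → 64 + 3 = 67 bytes.

67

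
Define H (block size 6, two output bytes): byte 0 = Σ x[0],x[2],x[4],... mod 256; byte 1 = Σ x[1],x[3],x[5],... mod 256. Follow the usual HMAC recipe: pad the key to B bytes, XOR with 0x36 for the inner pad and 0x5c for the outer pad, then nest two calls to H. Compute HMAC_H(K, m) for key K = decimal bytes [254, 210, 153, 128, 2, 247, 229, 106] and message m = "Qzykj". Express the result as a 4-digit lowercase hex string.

c27d

Key decimal bytes [254, 210, 153, 128, 2, 247, 229, 106] = fe d2 99 80 02 f7 e5 6a is 8 bytes > B = 6, so hash it first: H(key) = 7e b3, then zero-pad to 6 bytes: K' = 7e b3 00 00 00 00.
K' ⊕ ipad = 48 85 36 36 36 36.  K' ⊕ opad = 22 ef 5c 5c 5c 5c.
Inner input = (K'⊕ipad) ∥ m = 48 85 36 36 36 36 ∥ 51 7a 79 6b 6a.
Inner hash: even-index sum = 488 mod 256 = 232; odd-index sum = 470 mod 256 = 214 → e8 d6.
Outer input = (K'⊕opad) ∥ inner = 22 ef 5c 5c 5c 5c ∥ e8 d6.
Outer hash (tag): even-index sum = 450 mod 256 = 194; odd-index sum = 637 mod 256 = 125 → c2 7d.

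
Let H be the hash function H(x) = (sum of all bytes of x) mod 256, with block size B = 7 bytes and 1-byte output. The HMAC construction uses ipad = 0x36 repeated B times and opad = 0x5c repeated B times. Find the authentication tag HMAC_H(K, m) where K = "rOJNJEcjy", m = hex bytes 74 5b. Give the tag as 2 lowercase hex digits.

Key "rOJNJEcjy" = 72 4f 4a 4e 4a 45 63 6a 79 is 9 bytes > B = 7, so hash it first: H(key) = 2e, then zero-pad to 7 bytes: K' = 2e 00 00 00 00 00 00.
K' ⊕ ipad = 18 36 36 36 36 36 36.  K' ⊕ opad = 72 5c 5c 5c 5c 5c 5c.
Inner input = (K'⊕ipad) ∥ m = 18 36 36 36 36 36 36 ∥ 74 5b.
Inner hash: sum = 24+54+54+54+54+54+54+116+91 = 555; mod 256 = 43 → 2b.
Outer input = (K'⊕opad) ∥ inner = 72 5c 5c 5c 5c 5c 5c ∥ 2b.
Outer hash (tag): sum = 114+92+92+92+92+92+92+43 = 709; mod 256 = 197 → c5.

c5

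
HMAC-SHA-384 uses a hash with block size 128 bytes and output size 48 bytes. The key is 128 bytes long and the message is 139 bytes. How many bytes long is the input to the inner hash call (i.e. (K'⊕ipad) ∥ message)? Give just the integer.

Key is 128 ≤ 128 bytes, zero-padded: |K'| = 128.
Inner input = (K'⊕ipad) ∥ m → 128 + 139 = 267 bytes.

267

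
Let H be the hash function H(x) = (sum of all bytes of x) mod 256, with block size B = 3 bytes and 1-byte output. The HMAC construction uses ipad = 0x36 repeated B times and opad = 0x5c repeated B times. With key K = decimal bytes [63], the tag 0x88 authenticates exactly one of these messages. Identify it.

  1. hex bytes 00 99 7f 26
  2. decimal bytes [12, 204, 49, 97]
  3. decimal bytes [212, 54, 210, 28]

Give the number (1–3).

Key decimal bytes [63] = 3f is 1 byte ≤ B = 3; zero-pad to 3 bytes: K' = 3f 00 00.
K' ⊕ ipad = 09 36 36; K' ⊕ opad = 63 5c 5c.
m1: inner = H(09 36 36 00 99 7f 26) = b3; tag = H(63 5c 5c b3) = ce
m2: inner = H(09 36 36 0c cc 31 61) = df; tag = H(63 5c 5c df) = fa
m3: inner = H(09 36 36 d4 36 d2 1c) = 6d; tag = H(63 5c 5c 6d) = 88 ← matches

3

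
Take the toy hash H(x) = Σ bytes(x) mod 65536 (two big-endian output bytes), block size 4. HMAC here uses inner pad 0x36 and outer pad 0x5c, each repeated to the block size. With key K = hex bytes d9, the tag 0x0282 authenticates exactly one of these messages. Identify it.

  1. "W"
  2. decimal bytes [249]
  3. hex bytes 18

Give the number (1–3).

Key hex bytes d9 is 1 byte ≤ B = 4; zero-pad to 4 bytes: K' = d9 00 00 00.
K' ⊕ ipad = ef 36 36 36; K' ⊕ opad = 85 5c 5c 5c.
m1: inner = H(ef 36 36 36 57) = 01 e8; tag = H(85 5c 5c 5c 01 e8) = 0282 ← matches
m2: inner = H(ef 36 36 36 f9) = 02 8a; tag = H(85 5c 5c 5c 02 8a) = 0225
m3: inner = H(ef 36 36 36 18) = 01 a9; tag = H(85 5c 5c 5c 01 a9) = 0243

1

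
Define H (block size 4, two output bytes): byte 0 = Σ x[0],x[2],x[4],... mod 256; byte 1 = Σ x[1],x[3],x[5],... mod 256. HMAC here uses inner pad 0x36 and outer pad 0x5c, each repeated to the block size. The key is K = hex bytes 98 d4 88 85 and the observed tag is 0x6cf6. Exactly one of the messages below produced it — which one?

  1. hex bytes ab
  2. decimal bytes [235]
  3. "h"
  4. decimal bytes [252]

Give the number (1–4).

Key hex bytes 98 d4 88 85 is exactly B = 4 bytes: K' = 98 d4 88 85.
K' ⊕ ipad = ae e2 be b3; K' ⊕ opad = c4 88 d4 d9.
m1: inner = H(ae e2 be b3 ab) = 17 95; tag = H(c4 88 d4 d9 17 95) = aff6
m2: inner = H(ae e2 be b3 eb) = 57 95; tag = H(c4 88 d4 d9 57 95) = eff6
m3: inner = H(ae e2 be b3 68) = d4 95; tag = H(c4 88 d4 d9 d4 95) = 6cf6 ← matches
m4: inner = H(ae e2 be b3 fc) = 68 95; tag = H(c4 88 d4 d9 68 95) = 00f6

3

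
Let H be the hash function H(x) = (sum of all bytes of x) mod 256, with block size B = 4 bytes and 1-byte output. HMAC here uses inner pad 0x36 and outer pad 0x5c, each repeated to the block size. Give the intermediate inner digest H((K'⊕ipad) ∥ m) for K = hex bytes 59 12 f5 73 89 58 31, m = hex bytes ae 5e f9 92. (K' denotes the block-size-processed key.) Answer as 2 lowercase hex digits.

0c

Key hex bytes 59 12 f5 73 89 58 31 is 7 bytes > B = 4, so hash it first: H(key) = e5, then zero-pad to 4 bytes: K' = e5 00 00 00.
K' ⊕ ipad = d3 36 36 36.
Inner input = d3 36 36 36 ∥ ae 5e f9 92.
Inner hash: sum = 211+54+54+54+174+94+249+146 = 1036; mod 256 = 12 → 0c.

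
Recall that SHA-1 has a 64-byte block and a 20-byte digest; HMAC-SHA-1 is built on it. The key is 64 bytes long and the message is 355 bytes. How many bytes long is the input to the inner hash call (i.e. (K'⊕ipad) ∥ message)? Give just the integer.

Key is 64 ≤ 64 bytes, zero-padded: |K'| = 64.
Inner input = (K'⊕ipad) ∥ m → 64 + 355 = 419 bytes.

419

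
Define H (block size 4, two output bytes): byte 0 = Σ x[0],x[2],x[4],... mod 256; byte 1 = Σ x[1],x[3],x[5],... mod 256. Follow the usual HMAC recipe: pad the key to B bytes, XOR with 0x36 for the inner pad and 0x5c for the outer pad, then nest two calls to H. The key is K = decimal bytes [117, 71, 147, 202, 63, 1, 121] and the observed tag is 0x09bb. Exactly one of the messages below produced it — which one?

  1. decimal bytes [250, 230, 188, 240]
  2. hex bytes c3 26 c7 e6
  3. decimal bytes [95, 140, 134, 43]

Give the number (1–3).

3

Key decimal bytes [117, 71, 147, 202, 63, 1, 121] = 75 47 93 ca 3f 01 79 is 7 bytes > B = 4, so hash it first: H(key) = c0 12, then zero-pad to 4 bytes: K' = c0 12 00 00.
K' ⊕ ipad = f6 24 36 36; K' ⊕ opad = 9c 4e 5c 5c.
m1: inner = H(f6 24 36 36 fa e6 bc f0) = e2 30; tag = H(9c 4e 5c 5c e2 30) = dada
m2: inner = H(f6 24 36 36 c3 26 c7 e6) = b6 66; tag = H(9c 4e 5c 5c b6 66) = ae10
m3: inner = H(f6 24 36 36 5f 8c 86 2b) = 11 11; tag = H(9c 4e 5c 5c 11 11) = 09bb ← matches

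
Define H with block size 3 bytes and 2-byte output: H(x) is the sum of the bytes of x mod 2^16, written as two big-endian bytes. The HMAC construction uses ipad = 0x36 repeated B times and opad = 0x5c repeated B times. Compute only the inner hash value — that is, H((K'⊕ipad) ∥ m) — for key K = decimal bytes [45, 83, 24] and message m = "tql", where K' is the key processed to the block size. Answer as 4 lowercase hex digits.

Key decimal bytes [45, 83, 24] = 2d 53 18 is exactly B = 3 bytes: K' = 2d 53 18.
K' ⊕ ipad = 1b 65 2e.
Inner input = 1b 65 2e ∥ 74 71 6c.
Inner hash: sum = 27+101+46+116+113+108 = 511 → 01 ff.

01ff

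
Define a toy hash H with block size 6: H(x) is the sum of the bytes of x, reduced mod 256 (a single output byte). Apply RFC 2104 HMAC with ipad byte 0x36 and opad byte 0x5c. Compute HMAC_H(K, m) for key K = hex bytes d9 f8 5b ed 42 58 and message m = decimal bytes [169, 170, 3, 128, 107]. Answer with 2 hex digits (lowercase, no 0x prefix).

Key hex bytes d9 f8 5b ed 42 58 is exactly B = 6 bytes: K' = d9 f8 5b ed 42 58.
K' ⊕ ipad = ef ce 6d db 74 6e.  K' ⊕ opad = 85 a4 07 b1 1e 04.
Inner input = (K'⊕ipad) ∥ m = ef ce 6d db 74 6e ∥ a9 aa 03 80 6b.
Inner hash: sum = 239+206+109+219+116+110+169+170+3+128+107 = 1576; mod 256 = 40 → 28.
Outer input = (K'⊕opad) ∥ inner = 85 a4 07 b1 1e 04 ∥ 28.
Outer hash (tag): sum = 133+164+7+177+30+4+40 = 555; mod 256 = 43 → 2b.

2b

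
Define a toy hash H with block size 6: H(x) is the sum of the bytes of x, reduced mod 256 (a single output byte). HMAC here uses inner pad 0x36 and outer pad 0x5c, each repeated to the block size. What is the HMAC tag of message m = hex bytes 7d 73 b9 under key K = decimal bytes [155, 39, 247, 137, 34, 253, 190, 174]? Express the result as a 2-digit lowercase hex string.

0f

Key decimal bytes [155, 39, 247, 137, 34, 253, 190, 174] = 9b 27 f7 89 22 fd be ae is 8 bytes > B = 6, so hash it first: H(key) = cd, then zero-pad to 6 bytes: K' = cd 00 00 00 00 00.
K' ⊕ ipad = fb 36 36 36 36 36.  K' ⊕ opad = 91 5c 5c 5c 5c 5c.
Inner input = (K'⊕ipad) ∥ m = fb 36 36 36 36 36 ∥ 7d 73 b9.
Inner hash: sum = 251+54+54+54+54+54+125+115+185 = 946; mod 256 = 178 → b2.
Outer input = (K'⊕opad) ∥ inner = 91 5c 5c 5c 5c 5c ∥ b2.
Outer hash (tag): sum = 145+92+92+92+92+92+178 = 783; mod 256 = 15 → 0f.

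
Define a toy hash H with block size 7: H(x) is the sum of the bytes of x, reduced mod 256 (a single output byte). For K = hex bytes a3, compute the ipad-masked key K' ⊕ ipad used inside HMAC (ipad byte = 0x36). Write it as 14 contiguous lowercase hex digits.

95363636363636

Key hex bytes a3 is 1 byte ≤ B = 7; zero-pad to 7 bytes: K' = a3 00 00 00 00 00 00.
XOR each byte with 0x36: a3⊕36=95, 00⊕36=36, 00⊕36=36, 00⊕36=36, 00⊕36=36, 00⊕36=36, 00⊕36=36.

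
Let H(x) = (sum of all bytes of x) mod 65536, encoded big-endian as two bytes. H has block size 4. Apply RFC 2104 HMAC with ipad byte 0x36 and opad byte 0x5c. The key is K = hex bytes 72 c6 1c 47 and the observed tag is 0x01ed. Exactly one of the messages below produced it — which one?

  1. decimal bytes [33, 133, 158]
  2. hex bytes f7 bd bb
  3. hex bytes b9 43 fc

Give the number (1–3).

Key hex bytes 72 c6 1c 47 is exactly B = 4 bytes: K' = 72 c6 1c 47.
K' ⊕ ipad = 44 f0 2a 71; K' ⊕ opad = 2e 9a 40 1b.
m1: inner = H(44 f0 2a 71 21 85 9e) = 03 13; tag = H(2e 9a 40 1b 03 13) = 0139
m2: inner = H(44 f0 2a 71 f7 bd bb) = 04 3e; tag = H(2e 9a 40 1b 04 3e) = 0165
m3: inner = H(44 f0 2a 71 b9 43 fc) = 03 c7; tag = H(2e 9a 40 1b 03 c7) = 01ed ← matches

3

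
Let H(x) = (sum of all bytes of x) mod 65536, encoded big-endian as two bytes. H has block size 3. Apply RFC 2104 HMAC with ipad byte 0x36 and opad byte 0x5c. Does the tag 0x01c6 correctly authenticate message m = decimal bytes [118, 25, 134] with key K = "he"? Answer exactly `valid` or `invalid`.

valid

Key "he" = 68 65 is 2 bytes ≤ B = 3; zero-pad to 3 bytes: K' = 68 65 00.
K' ⊕ ipad = 5e 53 36; K' ⊕ opad = 34 39 5c.
Inner hash: sum = 94+83+54+118+25+134 = 508 → 01 fc.
Outer hash (recomputed tag): sum = 52+57+92+1+252 = 454 → 01 c6.
Recomputed tag = 01c6; claimed = 01c6 → match.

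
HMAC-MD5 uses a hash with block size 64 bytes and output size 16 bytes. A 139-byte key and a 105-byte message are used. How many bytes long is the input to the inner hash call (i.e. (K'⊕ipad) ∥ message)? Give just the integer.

Key is 139 > 64 bytes, so it is hashed to 16 bytes then zero-padded to 64: |K'| = 64.
Inner input = (K'⊕ipad) ∥ m → 64 + 105 = 169 bytes.

169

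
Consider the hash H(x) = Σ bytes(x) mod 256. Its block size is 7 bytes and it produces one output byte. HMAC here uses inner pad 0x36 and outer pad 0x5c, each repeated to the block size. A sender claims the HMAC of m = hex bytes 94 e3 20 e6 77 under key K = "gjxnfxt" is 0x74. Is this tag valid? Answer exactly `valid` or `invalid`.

Key "gjxnfxt" = 67 6a 78 6e 66 78 74 is exactly B = 7 bytes: K' = 67 6a 78 6e 66 78 74.
K' ⊕ ipad = 51 5c 4e 58 50 4e 42; K' ⊕ opad = 3b 36 24 32 3a 24 28.
Inner hash: sum = 81+92+78+88+80+78+66+148+227+32+230+119 = 1319; mod 256 = 39 → 27.
Outer hash (recomputed tag): sum = 59+54+36+50+58+36+40+39 = 372; mod 256 = 116 → 74.
Recomputed tag = 74; claimed = 74 → match.

valid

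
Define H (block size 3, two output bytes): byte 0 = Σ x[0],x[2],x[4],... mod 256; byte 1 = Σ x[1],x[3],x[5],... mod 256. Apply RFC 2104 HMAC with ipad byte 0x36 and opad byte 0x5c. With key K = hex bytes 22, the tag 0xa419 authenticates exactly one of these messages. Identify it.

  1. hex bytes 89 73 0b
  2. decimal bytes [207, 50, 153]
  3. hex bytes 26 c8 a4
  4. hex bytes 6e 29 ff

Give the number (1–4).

1

Key hex bytes 22 is 1 byte ≤ B = 3; zero-pad to 3 bytes: K' = 22 00 00.
K' ⊕ ipad = 14 36 36; K' ⊕ opad = 7e 5c 5c.
m1: inner = H(14 36 36 89 73 0b) = bd ca; tag = H(7e 5c 5c bd ca) = a419 ← matches
m2: inner = H(14 36 36 cf 32 99) = 7c 9e; tag = H(7e 5c 5c 7c 9e) = 78d8
m3: inner = H(14 36 36 26 c8 a4) = 12 00; tag = H(7e 5c 5c 12 00) = da6e
m4: inner = H(14 36 36 6e 29 ff) = 73 a3; tag = H(7e 5c 5c 73 a3) = 7dcf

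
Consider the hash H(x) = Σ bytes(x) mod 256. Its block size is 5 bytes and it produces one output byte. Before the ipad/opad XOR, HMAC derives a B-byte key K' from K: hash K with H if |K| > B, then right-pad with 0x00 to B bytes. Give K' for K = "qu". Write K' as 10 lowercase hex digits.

7175000000

Key "qu" = 71 75 is 2 bytes ≤ B = 5; zero-pad to 5 bytes: K' = 71 75 00 00 00.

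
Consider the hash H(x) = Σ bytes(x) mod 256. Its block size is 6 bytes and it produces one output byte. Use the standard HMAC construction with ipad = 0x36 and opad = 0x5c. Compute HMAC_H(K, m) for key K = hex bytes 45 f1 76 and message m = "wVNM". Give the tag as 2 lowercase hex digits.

88

Key hex bytes 45 f1 76 is 3 bytes ≤ B = 6; zero-pad to 6 bytes: K' = 45 f1 76 00 00 00.
K' ⊕ ipad = 73 c7 40 36 36 36.  K' ⊕ opad = 19 ad 2a 5c 5c 5c.
Inner input = (K'⊕ipad) ∥ m = 73 c7 40 36 36 36 ∥ 77 56 4e 4d.
Inner hash: sum = 115+199+64+54+54+54+119+86+78+77 = 900; mod 256 = 132 → 84.
Outer input = (K'⊕opad) ∥ inner = 19 ad 2a 5c 5c 5c ∥ 84.
Outer hash (tag): sum = 25+173+42+92+92+92+132 = 648; mod 256 = 136 → 88.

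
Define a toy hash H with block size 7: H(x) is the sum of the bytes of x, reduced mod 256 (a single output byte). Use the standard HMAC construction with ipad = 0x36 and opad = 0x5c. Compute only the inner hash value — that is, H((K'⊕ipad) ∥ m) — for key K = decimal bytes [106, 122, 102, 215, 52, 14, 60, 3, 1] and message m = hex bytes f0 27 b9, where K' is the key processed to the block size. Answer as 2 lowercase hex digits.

a9

Key decimal bytes [106, 122, 102, 215, 52, 14, 60, 3, 1] = 6a 7a 66 d7 34 0e 3c 03 01 is 9 bytes > B = 7, so hash it first: H(key) = a3, then zero-pad to 7 bytes: K' = a3 00 00 00 00 00 00.
K' ⊕ ipad = 95 36 36 36 36 36 36.
Inner input = 95 36 36 36 36 36 36 ∥ f0 27 b9.
Inner hash: sum = 149+54+54+54+54+54+54+240+39+185 = 937; mod 256 = 169 → a9.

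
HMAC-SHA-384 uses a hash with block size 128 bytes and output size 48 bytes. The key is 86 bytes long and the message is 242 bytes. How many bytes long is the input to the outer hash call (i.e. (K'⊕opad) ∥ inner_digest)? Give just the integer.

176

Key is 86 ≤ 128 bytes, zero-padded: |K'| = 128.
Outer input = (K'⊕opad) ∥ H(inner) → 128 + 48 = 176 bytes.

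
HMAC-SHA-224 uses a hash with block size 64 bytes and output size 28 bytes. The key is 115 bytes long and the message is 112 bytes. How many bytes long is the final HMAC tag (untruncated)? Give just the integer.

28

The tag is one SHA-224 digest: 28 bytes.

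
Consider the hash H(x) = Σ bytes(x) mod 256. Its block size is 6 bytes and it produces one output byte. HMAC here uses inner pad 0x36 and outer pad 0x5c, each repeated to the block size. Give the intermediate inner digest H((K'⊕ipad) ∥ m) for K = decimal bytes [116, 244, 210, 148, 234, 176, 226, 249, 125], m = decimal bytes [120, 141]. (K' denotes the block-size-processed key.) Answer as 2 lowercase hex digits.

Key decimal bytes [116, 244, 210, 148, 234, 176, 226, 249, 125] = 74 f4 d2 94 ea b0 e2 f9 7d is 9 bytes > B = 6, so hash it first: H(key) = c0, then zero-pad to 6 bytes: K' = c0 00 00 00 00 00.
K' ⊕ ipad = f6 36 36 36 36 36.
Inner input = f6 36 36 36 36 36 ∥ 78 8d.
Inner hash: sum = 246+54+54+54+54+54+120+141 = 777; mod 256 = 9 → 09.

09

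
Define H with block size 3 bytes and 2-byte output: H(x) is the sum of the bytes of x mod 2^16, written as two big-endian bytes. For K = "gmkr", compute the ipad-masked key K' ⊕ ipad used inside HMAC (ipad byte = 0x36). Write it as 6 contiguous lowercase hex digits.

Key "gmkr" = 67 6d 6b 72 is 4 bytes > B = 3, so hash it first: H(key) = 01 b1, then zero-pad to 3 bytes: K' = 01 b1 00.
XOR each byte with 0x36: 01⊕36=37, b1⊕36=87, 00⊕36=36.

378736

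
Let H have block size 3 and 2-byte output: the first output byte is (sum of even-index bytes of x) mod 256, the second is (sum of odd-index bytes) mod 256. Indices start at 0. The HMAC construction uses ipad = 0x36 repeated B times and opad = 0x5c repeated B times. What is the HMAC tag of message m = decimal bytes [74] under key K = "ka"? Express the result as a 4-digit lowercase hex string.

Key "ka" = 6b 61 is 2 bytes ≤ B = 3; zero-pad to 3 bytes: K' = 6b 61 00.
K' ⊕ ipad = 5d 57 36.  K' ⊕ opad = 37 3d 5c.
Inner input = (K'⊕ipad) ∥ m = 5d 57 36 ∥ 4a.
Inner hash: even-index sum = 147 mod 256 = 147; odd-index sum = 161 mod 256 = 161 → 93 a1.
Outer input = (K'⊕opad) ∥ inner = 37 3d 5c ∥ 93 a1.
Outer hash (tag): even-index sum = 308 mod 256 = 52; odd-index sum = 208 mod 256 = 208 → 34 d0.

34d0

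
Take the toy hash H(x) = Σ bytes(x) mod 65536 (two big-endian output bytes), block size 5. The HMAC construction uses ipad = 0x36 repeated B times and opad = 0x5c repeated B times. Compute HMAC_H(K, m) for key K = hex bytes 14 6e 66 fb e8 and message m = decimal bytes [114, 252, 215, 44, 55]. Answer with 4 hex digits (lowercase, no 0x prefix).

0231

Key hex bytes 14 6e 66 fb e8 is exactly B = 5 bytes: K' = 14 6e 66 fb e8.
K' ⊕ ipad = 22 58 50 cd de.  K' ⊕ opad = 48 32 3a a7 b4.
Inner input = (K'⊕ipad) ∥ m = 22 58 50 cd de ∥ 72 fc d7 2c 37.
Inner hash: sum = 34+88+80+205+222+114+252+215+44+55 = 1309 → 05 1d.
Outer input = (K'⊕opad) ∥ inner = 48 32 3a a7 b4 ∥ 05 1d.
Outer hash (tag): sum = 72+50+58+167+180+5+29 = 561 → 02 31.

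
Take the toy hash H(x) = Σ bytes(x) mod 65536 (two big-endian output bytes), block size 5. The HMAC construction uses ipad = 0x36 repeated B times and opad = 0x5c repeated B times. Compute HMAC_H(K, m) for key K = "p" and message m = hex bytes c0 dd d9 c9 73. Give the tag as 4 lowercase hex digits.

0270

Key "p" = 70 is 1 byte ≤ B = 5; zero-pad to 5 bytes: K' = 70 00 00 00 00.
K' ⊕ ipad = 46 36 36 36 36.  K' ⊕ opad = 2c 5c 5c 5c 5c.
Inner input = (K'⊕ipad) ∥ m = 46 36 36 36 36 ∥ c0 dd d9 c9 73.
Inner hash: sum = 70+54+54+54+54+192+221+217+201+115 = 1232 → 04 d0.
Outer input = (K'⊕opad) ∥ inner = 2c 5c 5c 5c 5c ∥ 04 d0.
Outer hash (tag): sum = 44+92+92+92+92+4+208 = 624 → 02 70.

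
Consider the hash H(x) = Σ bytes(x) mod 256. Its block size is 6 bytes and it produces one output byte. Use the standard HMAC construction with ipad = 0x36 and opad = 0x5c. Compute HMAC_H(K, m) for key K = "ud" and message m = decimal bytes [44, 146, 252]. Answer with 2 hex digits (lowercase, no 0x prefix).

Key "ud" = 75 64 is 2 bytes ≤ B = 6; zero-pad to 6 bytes: K' = 75 64 00 00 00 00.
K' ⊕ ipad = 43 52 36 36 36 36.  K' ⊕ opad = 29 38 5c 5c 5c 5c.
Inner input = (K'⊕ipad) ∥ m = 43 52 36 36 36 36 ∥ 2c 92 fc.
Inner hash: sum = 67+82+54+54+54+54+44+146+252 = 807; mod 256 = 39 → 27.
Outer input = (K'⊕opad) ∥ inner = 29 38 5c 5c 5c 5c ∥ 27.
Outer hash (tag): sum = 41+56+92+92+92+92+39 = 504; mod 256 = 248 → f8.

f8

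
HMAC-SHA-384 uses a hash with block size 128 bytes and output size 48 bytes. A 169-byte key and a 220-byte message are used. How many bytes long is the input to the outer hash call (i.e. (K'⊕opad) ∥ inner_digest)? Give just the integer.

176

Key is 169 > 128 bytes, so it is hashed to 48 bytes then zero-padded to 128: |K'| = 128.
Outer input = (K'⊕opad) ∥ H(inner) → 128 + 48 = 176 bytes.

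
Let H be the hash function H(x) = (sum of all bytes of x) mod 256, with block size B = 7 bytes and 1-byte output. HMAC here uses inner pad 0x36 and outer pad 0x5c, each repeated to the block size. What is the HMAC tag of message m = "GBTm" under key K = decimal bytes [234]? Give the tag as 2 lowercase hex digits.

Key decimal bytes [234] = ea is 1 byte ≤ B = 7; zero-pad to 7 bytes: K' = ea 00 00 00 00 00 00.
K' ⊕ ipad = dc 36 36 36 36 36 36.  K' ⊕ opad = b6 5c 5c 5c 5c 5c 5c.
Inner input = (K'⊕ipad) ∥ m = dc 36 36 36 36 36 36 ∥ 47 42 54 6d.
Inner hash: sum = 220+54+54+54+54+54+54+71+66+84+109 = 874; mod 256 = 106 → 6a.
Outer input = (K'⊕opad) ∥ inner = b6 5c 5c 5c 5c 5c 5c ∥ 6a.
Outer hash (tag): sum = 182+92+92+92+92+92+92+106 = 840; mod 256 = 72 → 48.

48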